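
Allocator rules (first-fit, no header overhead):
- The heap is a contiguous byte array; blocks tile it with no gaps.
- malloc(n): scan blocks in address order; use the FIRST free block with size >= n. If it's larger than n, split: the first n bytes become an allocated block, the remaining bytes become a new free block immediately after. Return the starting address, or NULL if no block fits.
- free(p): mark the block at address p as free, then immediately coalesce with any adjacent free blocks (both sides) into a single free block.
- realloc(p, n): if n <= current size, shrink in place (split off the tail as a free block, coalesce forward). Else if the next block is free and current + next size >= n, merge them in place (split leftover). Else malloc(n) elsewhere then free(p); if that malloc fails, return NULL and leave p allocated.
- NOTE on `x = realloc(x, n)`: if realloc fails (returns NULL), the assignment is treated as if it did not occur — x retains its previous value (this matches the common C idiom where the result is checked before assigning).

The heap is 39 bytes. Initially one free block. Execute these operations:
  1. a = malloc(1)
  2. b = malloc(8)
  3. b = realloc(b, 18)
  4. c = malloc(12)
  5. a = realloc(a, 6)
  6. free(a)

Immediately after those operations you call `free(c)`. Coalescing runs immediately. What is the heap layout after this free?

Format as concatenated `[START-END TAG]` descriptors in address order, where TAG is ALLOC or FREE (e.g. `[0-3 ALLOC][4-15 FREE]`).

Op 1: a = malloc(1) -> a = 0; heap: [0-0 ALLOC][1-38 FREE]
Op 2: b = malloc(8) -> b = 1; heap: [0-0 ALLOC][1-8 ALLOC][9-38 FREE]
Op 3: b = realloc(b, 18) -> b = 1; heap: [0-0 ALLOC][1-18 ALLOC][19-38 FREE]
Op 4: c = malloc(12) -> c = 19; heap: [0-0 ALLOC][1-18 ALLOC][19-30 ALLOC][31-38 FREE]
Op 5: a = realloc(a, 6) -> a = 31; heap: [0-0 FREE][1-18 ALLOC][19-30 ALLOC][31-36 ALLOC][37-38 FREE]
Op 6: free(a) -> (freed a); heap: [0-0 FREE][1-18 ALLOC][19-30 ALLOC][31-38 FREE]
free(c): c = 19 -> block [19-30 ALLOC]; mark free, coalesce with adjacent free neighbors -> [0-0 FREE][1-18 ALLOC][19-38 FREE]

Answer: [0-0 FREE][1-18 ALLOC][19-38 FREE]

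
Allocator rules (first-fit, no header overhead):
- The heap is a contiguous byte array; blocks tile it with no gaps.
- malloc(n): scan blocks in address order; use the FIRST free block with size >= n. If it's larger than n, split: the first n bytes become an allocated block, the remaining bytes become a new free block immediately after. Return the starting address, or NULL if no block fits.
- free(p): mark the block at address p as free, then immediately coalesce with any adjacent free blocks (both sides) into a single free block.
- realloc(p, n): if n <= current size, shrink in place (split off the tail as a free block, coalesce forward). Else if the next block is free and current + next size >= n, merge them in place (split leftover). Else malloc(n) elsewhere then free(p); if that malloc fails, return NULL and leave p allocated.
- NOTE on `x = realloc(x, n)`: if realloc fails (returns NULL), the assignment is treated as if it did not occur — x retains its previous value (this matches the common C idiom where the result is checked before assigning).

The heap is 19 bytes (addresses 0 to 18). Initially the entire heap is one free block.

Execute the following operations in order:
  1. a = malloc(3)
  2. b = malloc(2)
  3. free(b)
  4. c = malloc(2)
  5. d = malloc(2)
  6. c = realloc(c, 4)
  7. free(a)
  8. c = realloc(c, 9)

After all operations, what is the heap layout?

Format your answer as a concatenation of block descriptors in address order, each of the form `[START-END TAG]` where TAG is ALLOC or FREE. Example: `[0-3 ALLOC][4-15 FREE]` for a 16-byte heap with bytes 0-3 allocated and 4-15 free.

Op 1: a = malloc(3) -> a = 0; heap: [0-2 ALLOC][3-18 FREE]
Op 2: b = malloc(2) -> b = 3; heap: [0-2 ALLOC][3-4 ALLOC][5-18 FREE]
Op 3: free(b) -> (freed b); heap: [0-2 ALLOC][3-18 FREE]
Op 4: c = malloc(2) -> c = 3; heap: [0-2 ALLOC][3-4 ALLOC][5-18 FREE]
Op 5: d = malloc(2) -> d = 5; heap: [0-2 ALLOC][3-4 ALLOC][5-6 ALLOC][7-18 FREE]
Op 6: c = realloc(c, 4) -> c = 7; heap: [0-2 ALLOC][3-4 FREE][5-6 ALLOC][7-10 ALLOC][11-18 FREE]
Op 7: free(a) -> (freed a); heap: [0-4 FREE][5-6 ALLOC][7-10 ALLOC][11-18 FREE]
Op 8: c = realloc(c, 9) -> c = 7; heap: [0-4 FREE][5-6 ALLOC][7-15 ALLOC][16-18 FREE]

Answer: [0-4 FREE][5-6 ALLOC][7-15 ALLOC][16-18 FREE]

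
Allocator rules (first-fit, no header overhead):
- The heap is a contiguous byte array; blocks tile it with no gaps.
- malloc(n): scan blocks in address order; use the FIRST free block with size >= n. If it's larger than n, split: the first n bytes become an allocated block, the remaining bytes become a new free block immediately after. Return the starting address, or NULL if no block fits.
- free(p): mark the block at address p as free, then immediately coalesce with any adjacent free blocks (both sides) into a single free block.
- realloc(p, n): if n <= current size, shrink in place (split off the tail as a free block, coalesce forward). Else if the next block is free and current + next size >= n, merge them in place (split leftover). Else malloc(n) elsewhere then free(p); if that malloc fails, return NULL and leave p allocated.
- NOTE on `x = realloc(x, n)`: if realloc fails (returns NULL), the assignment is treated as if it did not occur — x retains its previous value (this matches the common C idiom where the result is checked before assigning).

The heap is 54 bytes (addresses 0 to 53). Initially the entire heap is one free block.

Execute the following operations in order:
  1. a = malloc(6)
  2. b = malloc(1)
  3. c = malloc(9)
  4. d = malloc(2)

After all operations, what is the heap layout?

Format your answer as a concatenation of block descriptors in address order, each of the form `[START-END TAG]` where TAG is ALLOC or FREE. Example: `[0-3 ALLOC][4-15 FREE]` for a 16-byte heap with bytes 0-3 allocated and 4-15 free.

Answer: [0-5 ALLOC][6-6 ALLOC][7-15 ALLOC][16-17 ALLOC][18-53 FREE]

Derivation:
Op 1: a = malloc(6) -> a = 0; heap: [0-5 ALLOC][6-53 FREE]
Op 2: b = malloc(1) -> b = 6; heap: [0-5 ALLOC][6-6 ALLOC][7-53 FREE]
Op 3: c = malloc(9) -> c = 7; heap: [0-5 ALLOC][6-6 ALLOC][7-15 ALLOC][16-53 FREE]
Op 4: d = malloc(2) -> d = 16; heap: [0-5 ALLOC][6-6 ALLOC][7-15 ALLOC][16-17 ALLOC][18-53 FREE]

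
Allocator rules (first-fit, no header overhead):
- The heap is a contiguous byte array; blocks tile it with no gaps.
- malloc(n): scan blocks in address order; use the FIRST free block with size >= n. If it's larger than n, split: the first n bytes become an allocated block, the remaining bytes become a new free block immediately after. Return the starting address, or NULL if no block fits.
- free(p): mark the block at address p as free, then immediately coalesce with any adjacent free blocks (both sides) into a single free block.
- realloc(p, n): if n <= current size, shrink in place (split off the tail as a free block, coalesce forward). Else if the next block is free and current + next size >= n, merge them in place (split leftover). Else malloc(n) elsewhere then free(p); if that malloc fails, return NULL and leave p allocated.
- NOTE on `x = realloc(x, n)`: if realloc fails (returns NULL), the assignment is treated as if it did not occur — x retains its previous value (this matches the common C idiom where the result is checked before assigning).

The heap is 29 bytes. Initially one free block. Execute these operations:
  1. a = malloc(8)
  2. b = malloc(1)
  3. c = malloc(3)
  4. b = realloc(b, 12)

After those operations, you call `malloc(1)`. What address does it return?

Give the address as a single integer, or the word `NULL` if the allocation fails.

Op 1: a = malloc(8) -> a = 0; heap: [0-7 ALLOC][8-28 FREE]
Op 2: b = malloc(1) -> b = 8; heap: [0-7 ALLOC][8-8 ALLOC][9-28 FREE]
Op 3: c = malloc(3) -> c = 9; heap: [0-7 ALLOC][8-8 ALLOC][9-11 ALLOC][12-28 FREE]
Op 4: b = realloc(b, 12) -> b = 12; heap: [0-7 ALLOC][8-8 FREE][9-11 ALLOC][12-23 ALLOC][24-28 FREE]
malloc(1): first-fit scan over [0-7 ALLOC][8-8 FREE][9-11 ALLOC][12-23 ALLOC][24-28 FREE] -> 8

Answer: 8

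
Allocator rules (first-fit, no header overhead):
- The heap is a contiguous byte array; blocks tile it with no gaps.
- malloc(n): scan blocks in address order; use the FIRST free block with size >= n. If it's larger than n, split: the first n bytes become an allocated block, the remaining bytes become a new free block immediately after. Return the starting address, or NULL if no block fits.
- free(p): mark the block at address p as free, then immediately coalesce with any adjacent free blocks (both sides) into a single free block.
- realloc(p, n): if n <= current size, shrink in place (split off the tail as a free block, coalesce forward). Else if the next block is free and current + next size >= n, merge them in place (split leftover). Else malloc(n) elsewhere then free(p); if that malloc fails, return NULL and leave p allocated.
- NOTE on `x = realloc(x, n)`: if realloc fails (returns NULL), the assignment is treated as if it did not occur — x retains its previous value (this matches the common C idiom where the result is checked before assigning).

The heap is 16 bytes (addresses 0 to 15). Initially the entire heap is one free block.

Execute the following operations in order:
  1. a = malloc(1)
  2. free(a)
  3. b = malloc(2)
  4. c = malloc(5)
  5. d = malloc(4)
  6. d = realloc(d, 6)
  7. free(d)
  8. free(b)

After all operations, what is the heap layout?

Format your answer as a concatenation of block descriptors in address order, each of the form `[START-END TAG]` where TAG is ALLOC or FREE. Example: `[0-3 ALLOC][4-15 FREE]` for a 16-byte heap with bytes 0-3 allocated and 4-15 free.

Answer: [0-1 FREE][2-6 ALLOC][7-15 FREE]

Derivation:
Op 1: a = malloc(1) -> a = 0; heap: [0-0 ALLOC][1-15 FREE]
Op 2: free(a) -> (freed a); heap: [0-15 FREE]
Op 3: b = malloc(2) -> b = 0; heap: [0-1 ALLOC][2-15 FREE]
Op 4: c = malloc(5) -> c = 2; heap: [0-1 ALLOC][2-6 ALLOC][7-15 FREE]
Op 5: d = malloc(4) -> d = 7; heap: [0-1 ALLOC][2-6 ALLOC][7-10 ALLOC][11-15 FREE]
Op 6: d = realloc(d, 6) -> d = 7; heap: [0-1 ALLOC][2-6 ALLOC][7-12 ALLOC][13-15 FREE]
Op 7: free(d) -> (freed d); heap: [0-1 ALLOC][2-6 ALLOC][7-15 FREE]
Op 8: free(b) -> (freed b); heap: [0-1 FREE][2-6 ALLOC][7-15 FREE]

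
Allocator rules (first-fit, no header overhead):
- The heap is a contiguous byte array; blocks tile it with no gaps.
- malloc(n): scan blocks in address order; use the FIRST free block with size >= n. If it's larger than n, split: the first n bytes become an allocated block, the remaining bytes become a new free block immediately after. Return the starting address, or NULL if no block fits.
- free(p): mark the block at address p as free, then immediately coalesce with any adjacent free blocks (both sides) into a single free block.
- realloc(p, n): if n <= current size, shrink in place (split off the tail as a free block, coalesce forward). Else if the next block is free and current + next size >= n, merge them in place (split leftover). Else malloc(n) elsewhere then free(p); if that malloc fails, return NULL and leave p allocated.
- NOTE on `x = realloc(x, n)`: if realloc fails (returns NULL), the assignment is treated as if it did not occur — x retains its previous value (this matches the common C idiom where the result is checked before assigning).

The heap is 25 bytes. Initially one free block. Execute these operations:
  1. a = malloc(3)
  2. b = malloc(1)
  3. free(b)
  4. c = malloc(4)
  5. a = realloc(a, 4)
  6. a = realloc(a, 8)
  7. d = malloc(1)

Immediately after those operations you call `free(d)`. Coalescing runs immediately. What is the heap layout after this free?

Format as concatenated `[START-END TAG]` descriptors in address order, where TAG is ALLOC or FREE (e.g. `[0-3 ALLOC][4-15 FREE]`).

Op 1: a = malloc(3) -> a = 0; heap: [0-2 ALLOC][3-24 FREE]
Op 2: b = malloc(1) -> b = 3; heap: [0-2 ALLOC][3-3 ALLOC][4-24 FREE]
Op 3: free(b) -> (freed b); heap: [0-2 ALLOC][3-24 FREE]
Op 4: c = malloc(4) -> c = 3; heap: [0-2 ALLOC][3-6 ALLOC][7-24 FREE]
Op 5: a = realloc(a, 4) -> a = 7; heap: [0-2 FREE][3-6 ALLOC][7-10 ALLOC][11-24 FREE]
Op 6: a = realloc(a, 8) -> a = 7; heap: [0-2 FREE][3-6 ALLOC][7-14 ALLOC][15-24 FREE]
Op 7: d = malloc(1) -> d = 0; heap: [0-0 ALLOC][1-2 FREE][3-6 ALLOC][7-14 ALLOC][15-24 FREE]
free(d): d = 0 -> block [0-0 ALLOC]; mark free, coalesce with adjacent free neighbors -> [0-2 FREE][3-6 ALLOC][7-14 ALLOC][15-24 FREE]

Answer: [0-2 FREE][3-6 ALLOC][7-14 ALLOC][15-24 FREE]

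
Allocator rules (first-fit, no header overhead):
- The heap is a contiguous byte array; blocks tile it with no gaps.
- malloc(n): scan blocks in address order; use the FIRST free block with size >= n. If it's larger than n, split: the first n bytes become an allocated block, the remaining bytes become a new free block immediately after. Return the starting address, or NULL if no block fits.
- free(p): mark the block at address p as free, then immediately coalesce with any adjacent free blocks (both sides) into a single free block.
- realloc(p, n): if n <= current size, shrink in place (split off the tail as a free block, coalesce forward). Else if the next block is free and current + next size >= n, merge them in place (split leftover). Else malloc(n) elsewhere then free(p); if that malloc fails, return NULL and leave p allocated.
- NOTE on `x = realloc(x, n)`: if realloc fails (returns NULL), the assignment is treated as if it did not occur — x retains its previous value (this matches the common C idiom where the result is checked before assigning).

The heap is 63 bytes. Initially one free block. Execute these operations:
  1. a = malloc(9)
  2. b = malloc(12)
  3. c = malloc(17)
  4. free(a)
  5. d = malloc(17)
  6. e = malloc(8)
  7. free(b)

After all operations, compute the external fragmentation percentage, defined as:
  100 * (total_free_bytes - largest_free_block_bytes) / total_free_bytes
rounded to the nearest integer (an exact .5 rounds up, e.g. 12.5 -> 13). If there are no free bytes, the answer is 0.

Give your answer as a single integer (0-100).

Answer: 38

Derivation:
Op 1: a = malloc(9) -> a = 0; heap: [0-8 ALLOC][9-62 FREE]
Op 2: b = malloc(12) -> b = 9; heap: [0-8 ALLOC][9-20 ALLOC][21-62 FREE]
Op 3: c = malloc(17) -> c = 21; heap: [0-8 ALLOC][9-20 ALLOC][21-37 ALLOC][38-62 FREE]
Op 4: free(a) -> (freed a); heap: [0-8 FREE][9-20 ALLOC][21-37 ALLOC][38-62 FREE]
Op 5: d = malloc(17) -> d = 38; heap: [0-8 FREE][9-20 ALLOC][21-37 ALLOC][38-54 ALLOC][55-62 FREE]
Op 6: e = malloc(8) -> e = 0; heap: [0-7 ALLOC][8-8 FREE][9-20 ALLOC][21-37 ALLOC][38-54 ALLOC][55-62 FREE]
Op 7: free(b) -> (freed b); heap: [0-7 ALLOC][8-20 FREE][21-37 ALLOC][38-54 ALLOC][55-62 FREE]
Free blocks: [13 8] total_free=21 largest=13 -> 100*(21-13)/21 = 800/21 ≈ 38.095 -> rounds to 38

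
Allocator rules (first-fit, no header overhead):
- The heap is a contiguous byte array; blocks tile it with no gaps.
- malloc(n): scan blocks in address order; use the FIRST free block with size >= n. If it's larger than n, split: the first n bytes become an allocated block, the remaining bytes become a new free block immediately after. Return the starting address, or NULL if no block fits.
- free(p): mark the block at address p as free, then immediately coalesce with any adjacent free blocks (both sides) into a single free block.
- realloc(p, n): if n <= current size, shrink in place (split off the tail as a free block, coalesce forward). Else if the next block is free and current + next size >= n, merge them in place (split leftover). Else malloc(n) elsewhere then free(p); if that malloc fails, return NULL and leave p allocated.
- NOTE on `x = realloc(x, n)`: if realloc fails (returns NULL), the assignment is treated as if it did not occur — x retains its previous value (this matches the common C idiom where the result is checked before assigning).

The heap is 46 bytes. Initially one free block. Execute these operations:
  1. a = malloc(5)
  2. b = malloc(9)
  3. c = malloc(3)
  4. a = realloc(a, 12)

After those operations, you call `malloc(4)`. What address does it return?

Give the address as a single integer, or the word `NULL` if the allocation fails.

Answer: 0

Derivation:
Op 1: a = malloc(5) -> a = 0; heap: [0-4 ALLOC][5-45 FREE]
Op 2: b = malloc(9) -> b = 5; heap: [0-4 ALLOC][5-13 ALLOC][14-45 FREE]
Op 3: c = malloc(3) -> c = 14; heap: [0-4 ALLOC][5-13 ALLOC][14-16 ALLOC][17-45 FREE]
Op 4: a = realloc(a, 12) -> a = 17; heap: [0-4 FREE][5-13 ALLOC][14-16 ALLOC][17-28 ALLOC][29-45 FREE]
malloc(4): first-fit scan over [0-4 FREE][5-13 ALLOC][14-16 ALLOC][17-28 ALLOC][29-45 FREE] -> 0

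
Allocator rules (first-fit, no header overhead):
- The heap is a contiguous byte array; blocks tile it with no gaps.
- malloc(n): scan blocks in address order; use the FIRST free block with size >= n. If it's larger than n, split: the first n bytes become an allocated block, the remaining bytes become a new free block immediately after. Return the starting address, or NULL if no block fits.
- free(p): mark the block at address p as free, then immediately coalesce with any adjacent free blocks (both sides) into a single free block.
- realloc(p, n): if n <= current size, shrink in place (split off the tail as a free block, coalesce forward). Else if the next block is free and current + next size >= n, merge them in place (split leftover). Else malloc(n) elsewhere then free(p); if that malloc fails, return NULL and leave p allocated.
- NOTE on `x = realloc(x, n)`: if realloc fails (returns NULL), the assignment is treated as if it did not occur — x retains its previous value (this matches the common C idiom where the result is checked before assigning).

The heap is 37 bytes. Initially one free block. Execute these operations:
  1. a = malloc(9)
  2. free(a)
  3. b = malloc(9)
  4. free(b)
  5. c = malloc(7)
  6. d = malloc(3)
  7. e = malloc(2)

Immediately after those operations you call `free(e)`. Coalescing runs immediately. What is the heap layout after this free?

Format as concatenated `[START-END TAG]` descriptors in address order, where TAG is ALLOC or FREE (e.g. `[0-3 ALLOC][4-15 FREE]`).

Op 1: a = malloc(9) -> a = 0; heap: [0-8 ALLOC][9-36 FREE]
Op 2: free(a) -> (freed a); heap: [0-36 FREE]
Op 3: b = malloc(9) -> b = 0; heap: [0-8 ALLOC][9-36 FREE]
Op 4: free(b) -> (freed b); heap: [0-36 FREE]
Op 5: c = malloc(7) -> c = 0; heap: [0-6 ALLOC][7-36 FREE]
Op 6: d = malloc(3) -> d = 7; heap: [0-6 ALLOC][7-9 ALLOC][10-36 FREE]
Op 7: e = malloc(2) -> e = 10; heap: [0-6 ALLOC][7-9 ALLOC][10-11 ALLOC][12-36 FREE]
free(e): e = 10 -> block [10-11 ALLOC]; mark free, coalesce with adjacent free neighbors -> [0-6 ALLOC][7-9 ALLOC][10-36 FREE]

Answer: [0-6 ALLOC][7-9 ALLOC][10-36 FREE]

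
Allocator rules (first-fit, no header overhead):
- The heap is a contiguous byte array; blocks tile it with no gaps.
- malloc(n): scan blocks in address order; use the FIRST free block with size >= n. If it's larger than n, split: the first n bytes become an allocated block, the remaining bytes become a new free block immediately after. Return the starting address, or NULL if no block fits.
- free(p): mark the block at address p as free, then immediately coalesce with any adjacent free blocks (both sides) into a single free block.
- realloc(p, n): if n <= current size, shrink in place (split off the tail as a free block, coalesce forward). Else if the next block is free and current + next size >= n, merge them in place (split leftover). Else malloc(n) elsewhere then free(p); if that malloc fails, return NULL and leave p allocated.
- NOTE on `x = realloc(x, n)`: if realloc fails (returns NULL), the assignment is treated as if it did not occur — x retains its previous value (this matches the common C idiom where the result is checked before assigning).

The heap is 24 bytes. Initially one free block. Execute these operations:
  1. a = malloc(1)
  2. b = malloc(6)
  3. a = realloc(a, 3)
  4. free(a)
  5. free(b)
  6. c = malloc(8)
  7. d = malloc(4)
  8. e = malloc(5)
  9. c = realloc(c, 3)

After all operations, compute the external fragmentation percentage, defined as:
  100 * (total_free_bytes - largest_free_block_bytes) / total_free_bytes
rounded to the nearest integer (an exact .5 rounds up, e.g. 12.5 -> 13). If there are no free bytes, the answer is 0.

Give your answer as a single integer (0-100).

Answer: 42

Derivation:
Op 1: a = malloc(1) -> a = 0; heap: [0-0 ALLOC][1-23 FREE]
Op 2: b = malloc(6) -> b = 1; heap: [0-0 ALLOC][1-6 ALLOC][7-23 FREE]
Op 3: a = realloc(a, 3) -> a = 7; heap: [0-0 FREE][1-6 ALLOC][7-9 ALLOC][10-23 FREE]
Op 4: free(a) -> (freed a); heap: [0-0 FREE][1-6 ALLOC][7-23 FREE]
Op 5: free(b) -> (freed b); heap: [0-23 FREE]
Op 6: c = malloc(8) -> c = 0; heap: [0-7 ALLOC][8-23 FREE]
Op 7: d = malloc(4) -> d = 8; heap: [0-7 ALLOC][8-11 ALLOC][12-23 FREE]
Op 8: e = malloc(5) -> e = 12; heap: [0-7 ALLOC][8-11 ALLOC][12-16 ALLOC][17-23 FREE]
Op 9: c = realloc(c, 3) -> c = 0; heap: [0-2 ALLOC][3-7 FREE][8-11 ALLOC][12-16 ALLOC][17-23 FREE]
Free blocks: [5 7] total_free=12 largest=7 -> 100*(12-7)/12 = 500/12 ≈ 41.667 -> rounds to 42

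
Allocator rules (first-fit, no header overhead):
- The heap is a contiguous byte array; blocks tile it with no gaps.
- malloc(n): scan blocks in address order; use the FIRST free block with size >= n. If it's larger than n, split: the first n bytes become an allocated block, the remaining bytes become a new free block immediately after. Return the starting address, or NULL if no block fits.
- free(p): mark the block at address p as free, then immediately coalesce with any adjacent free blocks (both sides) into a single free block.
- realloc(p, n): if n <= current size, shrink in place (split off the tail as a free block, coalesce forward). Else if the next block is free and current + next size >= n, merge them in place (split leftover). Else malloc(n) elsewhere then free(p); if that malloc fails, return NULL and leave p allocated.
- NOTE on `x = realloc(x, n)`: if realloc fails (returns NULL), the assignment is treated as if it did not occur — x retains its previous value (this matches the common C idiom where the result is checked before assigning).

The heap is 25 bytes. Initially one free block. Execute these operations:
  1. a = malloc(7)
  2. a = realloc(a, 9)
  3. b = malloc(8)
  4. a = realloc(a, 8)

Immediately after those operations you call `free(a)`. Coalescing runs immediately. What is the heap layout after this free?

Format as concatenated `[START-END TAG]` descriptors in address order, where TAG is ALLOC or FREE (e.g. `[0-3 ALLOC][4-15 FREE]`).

Op 1: a = malloc(7) -> a = 0; heap: [0-6 ALLOC][7-24 FREE]
Op 2: a = realloc(a, 9) -> a = 0; heap: [0-8 ALLOC][9-24 FREE]
Op 3: b = malloc(8) -> b = 9; heap: [0-8 ALLOC][9-16 ALLOC][17-24 FREE]
Op 4: a = realloc(a, 8) -> a = 0; heap: [0-7 ALLOC][8-8 FREE][9-16 ALLOC][17-24 FREE]
free(a): a = 0 -> block [0-7 ALLOC]; mark free, coalesce with adjacent free neighbors -> [0-8 FREE][9-16 ALLOC][17-24 FREE]

Answer: [0-8 FREE][9-16 ALLOC][17-24 FREE]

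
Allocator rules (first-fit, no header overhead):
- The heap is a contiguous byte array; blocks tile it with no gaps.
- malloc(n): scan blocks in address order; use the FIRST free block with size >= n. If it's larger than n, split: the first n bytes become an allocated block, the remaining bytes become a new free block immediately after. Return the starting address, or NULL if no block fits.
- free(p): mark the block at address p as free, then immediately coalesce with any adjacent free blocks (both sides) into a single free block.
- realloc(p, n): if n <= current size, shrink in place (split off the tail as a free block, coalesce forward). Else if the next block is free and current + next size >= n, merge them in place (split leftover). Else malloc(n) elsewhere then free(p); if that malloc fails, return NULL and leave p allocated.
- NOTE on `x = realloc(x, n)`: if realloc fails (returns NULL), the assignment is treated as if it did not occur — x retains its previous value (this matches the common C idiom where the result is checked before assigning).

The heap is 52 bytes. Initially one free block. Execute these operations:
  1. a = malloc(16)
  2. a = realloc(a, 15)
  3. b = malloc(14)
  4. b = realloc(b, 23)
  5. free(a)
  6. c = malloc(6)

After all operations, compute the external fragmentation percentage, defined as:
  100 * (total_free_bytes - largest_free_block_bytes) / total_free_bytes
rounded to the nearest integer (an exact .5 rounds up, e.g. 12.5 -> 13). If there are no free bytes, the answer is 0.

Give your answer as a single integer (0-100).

Op 1: a = malloc(16) -> a = 0; heap: [0-15 ALLOC][16-51 FREE]
Op 2: a = realloc(a, 15) -> a = 0; heap: [0-14 ALLOC][15-51 FREE]
Op 3: b = malloc(14) -> b = 15; heap: [0-14 ALLOC][15-28 ALLOC][29-51 FREE]
Op 4: b = realloc(b, 23) -> b = 15; heap: [0-14 ALLOC][15-37 ALLOC][38-51 FREE]
Op 5: free(a) -> (freed a); heap: [0-14 FREE][15-37 ALLOC][38-51 FREE]
Op 6: c = malloc(6) -> c = 0; heap: [0-5 ALLOC][6-14 FREE][15-37 ALLOC][38-51 FREE]
Free blocks: [9 14] total_free=23 largest=14 -> 100*(23-14)/23 = 900/23 ≈ 39.130 -> rounds to 39

Answer: 39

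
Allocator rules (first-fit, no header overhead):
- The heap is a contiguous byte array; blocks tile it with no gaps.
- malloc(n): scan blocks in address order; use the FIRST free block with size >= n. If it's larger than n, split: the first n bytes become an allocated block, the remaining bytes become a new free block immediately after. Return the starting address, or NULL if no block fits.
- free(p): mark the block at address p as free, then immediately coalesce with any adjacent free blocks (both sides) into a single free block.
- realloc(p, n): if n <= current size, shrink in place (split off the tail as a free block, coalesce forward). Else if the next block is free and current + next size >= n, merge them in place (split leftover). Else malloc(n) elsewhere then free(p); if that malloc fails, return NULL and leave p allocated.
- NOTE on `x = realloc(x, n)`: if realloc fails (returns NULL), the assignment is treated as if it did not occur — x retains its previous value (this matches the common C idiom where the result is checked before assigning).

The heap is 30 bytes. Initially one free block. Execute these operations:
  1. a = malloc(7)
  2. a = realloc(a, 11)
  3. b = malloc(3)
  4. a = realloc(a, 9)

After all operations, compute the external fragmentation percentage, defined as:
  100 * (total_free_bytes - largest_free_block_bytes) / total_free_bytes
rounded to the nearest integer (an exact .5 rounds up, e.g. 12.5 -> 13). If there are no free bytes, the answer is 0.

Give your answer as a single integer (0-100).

Answer: 11

Derivation:
Op 1: a = malloc(7) -> a = 0; heap: [0-6 ALLOC][7-29 FREE]
Op 2: a = realloc(a, 11) -> a = 0; heap: [0-10 ALLOC][11-29 FREE]
Op 3: b = malloc(3) -> b = 11; heap: [0-10 ALLOC][11-13 ALLOC][14-29 FREE]
Op 4: a = realloc(a, 9) -> a = 0; heap: [0-8 ALLOC][9-10 FREE][11-13 ALLOC][14-29 FREE]
Free blocks: [2 16] total_free=18 largest=16 -> 100*(18-16)/18 = 200/18 ≈ 11.111 -> rounds to 11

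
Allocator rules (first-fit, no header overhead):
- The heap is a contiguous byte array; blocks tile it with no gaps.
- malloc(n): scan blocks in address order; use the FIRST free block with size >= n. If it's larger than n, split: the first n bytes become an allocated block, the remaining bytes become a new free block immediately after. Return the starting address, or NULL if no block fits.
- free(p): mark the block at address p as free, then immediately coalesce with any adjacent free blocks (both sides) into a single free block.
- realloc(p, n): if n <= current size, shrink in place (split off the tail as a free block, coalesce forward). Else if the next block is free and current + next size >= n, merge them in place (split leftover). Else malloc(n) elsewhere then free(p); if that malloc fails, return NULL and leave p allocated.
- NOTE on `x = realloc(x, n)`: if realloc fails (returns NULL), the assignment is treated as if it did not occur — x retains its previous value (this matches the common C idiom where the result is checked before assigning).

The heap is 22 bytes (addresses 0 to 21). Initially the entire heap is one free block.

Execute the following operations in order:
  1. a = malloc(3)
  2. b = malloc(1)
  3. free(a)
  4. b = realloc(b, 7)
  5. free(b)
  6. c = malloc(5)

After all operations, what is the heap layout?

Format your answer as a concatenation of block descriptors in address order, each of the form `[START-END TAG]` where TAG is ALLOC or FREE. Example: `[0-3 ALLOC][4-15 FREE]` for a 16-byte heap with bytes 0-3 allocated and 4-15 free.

Op 1: a = malloc(3) -> a = 0; heap: [0-2 ALLOC][3-21 FREE]
Op 2: b = malloc(1) -> b = 3; heap: [0-2 ALLOC][3-3 ALLOC][4-21 FREE]
Op 3: free(a) -> (freed a); heap: [0-2 FREE][3-3 ALLOC][4-21 FREE]
Op 4: b = realloc(b, 7) -> b = 3; heap: [0-2 FREE][3-9 ALLOC][10-21 FREE]
Op 5: free(b) -> (freed b); heap: [0-21 FREE]
Op 6: c = malloc(5) -> c = 0; heap: [0-4 ALLOC][5-21 FREE]

Answer: [0-4 ALLOC][5-21 FREE]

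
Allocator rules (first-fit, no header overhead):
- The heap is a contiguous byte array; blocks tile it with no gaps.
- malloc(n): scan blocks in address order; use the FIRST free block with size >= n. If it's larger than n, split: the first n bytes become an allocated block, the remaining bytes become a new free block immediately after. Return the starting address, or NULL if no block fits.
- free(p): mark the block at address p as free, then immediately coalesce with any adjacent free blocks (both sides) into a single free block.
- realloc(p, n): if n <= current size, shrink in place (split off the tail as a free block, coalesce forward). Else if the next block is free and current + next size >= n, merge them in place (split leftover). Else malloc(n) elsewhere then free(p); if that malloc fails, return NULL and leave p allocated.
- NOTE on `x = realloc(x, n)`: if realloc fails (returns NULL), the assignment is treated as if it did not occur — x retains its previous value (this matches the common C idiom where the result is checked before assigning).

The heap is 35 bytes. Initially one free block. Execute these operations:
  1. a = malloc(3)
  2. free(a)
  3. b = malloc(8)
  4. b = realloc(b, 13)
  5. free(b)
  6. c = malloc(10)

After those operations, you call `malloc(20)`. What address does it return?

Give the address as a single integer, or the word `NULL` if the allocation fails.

Answer: 10

Derivation:
Op 1: a = malloc(3) -> a = 0; heap: [0-2 ALLOC][3-34 FREE]
Op 2: free(a) -> (freed a); heap: [0-34 FREE]
Op 3: b = malloc(8) -> b = 0; heap: [0-7 ALLOC][8-34 FREE]
Op 4: b = realloc(b, 13) -> b = 0; heap: [0-12 ALLOC][13-34 FREE]
Op 5: free(b) -> (freed b); heap: [0-34 FREE]
Op 6: c = malloc(10) -> c = 0; heap: [0-9 ALLOC][10-34 FREE]
malloc(20): first-fit scan over [0-9 ALLOC][10-34 FREE] -> 10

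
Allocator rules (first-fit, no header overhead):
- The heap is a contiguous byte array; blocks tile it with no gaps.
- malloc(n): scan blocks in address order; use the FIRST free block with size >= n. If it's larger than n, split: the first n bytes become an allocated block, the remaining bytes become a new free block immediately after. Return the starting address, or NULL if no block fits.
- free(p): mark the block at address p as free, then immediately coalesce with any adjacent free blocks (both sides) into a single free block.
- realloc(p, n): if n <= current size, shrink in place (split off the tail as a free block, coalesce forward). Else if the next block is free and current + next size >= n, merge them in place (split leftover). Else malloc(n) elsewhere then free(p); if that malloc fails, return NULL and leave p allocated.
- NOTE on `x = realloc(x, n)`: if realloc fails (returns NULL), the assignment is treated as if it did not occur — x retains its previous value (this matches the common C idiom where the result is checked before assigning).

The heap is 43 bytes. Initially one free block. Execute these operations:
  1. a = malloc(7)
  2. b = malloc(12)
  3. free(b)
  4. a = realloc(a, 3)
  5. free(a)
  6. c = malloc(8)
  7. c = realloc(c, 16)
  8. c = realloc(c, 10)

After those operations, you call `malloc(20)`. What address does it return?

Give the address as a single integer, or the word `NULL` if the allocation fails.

Answer: 10

Derivation:
Op 1: a = malloc(7) -> a = 0; heap: [0-6 ALLOC][7-42 FREE]
Op 2: b = malloc(12) -> b = 7; heap: [0-6 ALLOC][7-18 ALLOC][19-42 FREE]
Op 3: free(b) -> (freed b); heap: [0-6 ALLOC][7-42 FREE]
Op 4: a = realloc(a, 3) -> a = 0; heap: [0-2 ALLOC][3-42 FREE]
Op 5: free(a) -> (freed a); heap: [0-42 FREE]
Op 6: c = malloc(8) -> c = 0; heap: [0-7 ALLOC][8-42 FREE]
Op 7: c = realloc(c, 16) -> c = 0; heap: [0-15 ALLOC][16-42 FREE]
Op 8: c = realloc(c, 10) -> c = 0; heap: [0-9 ALLOC][10-42 FREE]
malloc(20): first-fit scan over [0-9 ALLOC][10-42 FREE] -> 10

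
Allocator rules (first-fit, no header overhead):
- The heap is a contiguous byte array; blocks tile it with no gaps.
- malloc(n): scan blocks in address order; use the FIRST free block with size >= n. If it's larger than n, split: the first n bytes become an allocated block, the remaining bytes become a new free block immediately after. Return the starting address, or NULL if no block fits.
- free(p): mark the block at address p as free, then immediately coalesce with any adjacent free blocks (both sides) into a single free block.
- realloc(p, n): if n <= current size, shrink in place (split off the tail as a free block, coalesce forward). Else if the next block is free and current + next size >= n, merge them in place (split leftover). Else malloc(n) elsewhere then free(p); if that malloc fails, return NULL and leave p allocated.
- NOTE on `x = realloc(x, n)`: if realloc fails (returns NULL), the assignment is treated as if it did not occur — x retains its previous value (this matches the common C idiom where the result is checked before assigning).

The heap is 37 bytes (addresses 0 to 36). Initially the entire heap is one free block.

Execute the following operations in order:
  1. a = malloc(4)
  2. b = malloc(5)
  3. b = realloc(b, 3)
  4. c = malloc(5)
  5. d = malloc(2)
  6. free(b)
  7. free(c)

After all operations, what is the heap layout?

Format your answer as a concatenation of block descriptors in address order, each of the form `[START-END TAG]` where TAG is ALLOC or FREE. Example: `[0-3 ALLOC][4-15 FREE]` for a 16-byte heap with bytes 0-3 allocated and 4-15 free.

Op 1: a = malloc(4) -> a = 0; heap: [0-3 ALLOC][4-36 FREE]
Op 2: b = malloc(5) -> b = 4; heap: [0-3 ALLOC][4-8 ALLOC][9-36 FREE]
Op 3: b = realloc(b, 3) -> b = 4; heap: [0-3 ALLOC][4-6 ALLOC][7-36 FREE]
Op 4: c = malloc(5) -> c = 7; heap: [0-3 ALLOC][4-6 ALLOC][7-11 ALLOC][12-36 FREE]
Op 5: d = malloc(2) -> d = 12; heap: [0-3 ALLOC][4-6 ALLOC][7-11 ALLOC][12-13 ALLOC][14-36 FREE]
Op 6: free(b) -> (freed b); heap: [0-3 ALLOC][4-6 FREE][7-11 ALLOC][12-13 ALLOC][14-36 FREE]
Op 7: free(c) -> (freed c); heap: [0-3 ALLOC][4-11 FREE][12-13 ALLOC][14-36 FREE]

Answer: [0-3 ALLOC][4-11 FREE][12-13 ALLOC][14-36 FREE]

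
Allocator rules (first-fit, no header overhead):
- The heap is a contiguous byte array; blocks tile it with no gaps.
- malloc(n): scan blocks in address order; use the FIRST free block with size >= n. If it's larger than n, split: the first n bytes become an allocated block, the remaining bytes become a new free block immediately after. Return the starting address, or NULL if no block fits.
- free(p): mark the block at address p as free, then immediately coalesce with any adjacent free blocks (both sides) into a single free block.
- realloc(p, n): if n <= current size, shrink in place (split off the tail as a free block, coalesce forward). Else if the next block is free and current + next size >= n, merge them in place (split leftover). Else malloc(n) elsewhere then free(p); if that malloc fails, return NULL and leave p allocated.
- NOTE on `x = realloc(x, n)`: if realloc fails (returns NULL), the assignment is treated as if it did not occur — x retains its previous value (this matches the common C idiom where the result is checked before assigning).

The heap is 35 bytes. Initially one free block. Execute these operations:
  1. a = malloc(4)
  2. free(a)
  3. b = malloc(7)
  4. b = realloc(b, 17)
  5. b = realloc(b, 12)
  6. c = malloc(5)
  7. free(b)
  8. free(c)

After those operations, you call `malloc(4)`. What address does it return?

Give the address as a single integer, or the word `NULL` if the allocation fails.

Op 1: a = malloc(4) -> a = 0; heap: [0-3 ALLOC][4-34 FREE]
Op 2: free(a) -> (freed a); heap: [0-34 FREE]
Op 3: b = malloc(7) -> b = 0; heap: [0-6 ALLOC][7-34 FREE]
Op 4: b = realloc(b, 17) -> b = 0; heap: [0-16 ALLOC][17-34 FREE]
Op 5: b = realloc(b, 12) -> b = 0; heap: [0-11 ALLOC][12-34 FREE]
Op 6: c = malloc(5) -> c = 12; heap: [0-11 ALLOC][12-16 ALLOC][17-34 FREE]
Op 7: free(b) -> (freed b); heap: [0-11 FREE][12-16 ALLOC][17-34 FREE]
Op 8: free(c) -> (freed c); heap: [0-34 FREE]
malloc(4): first-fit scan over [0-34 FREE] -> 0

Answer: 0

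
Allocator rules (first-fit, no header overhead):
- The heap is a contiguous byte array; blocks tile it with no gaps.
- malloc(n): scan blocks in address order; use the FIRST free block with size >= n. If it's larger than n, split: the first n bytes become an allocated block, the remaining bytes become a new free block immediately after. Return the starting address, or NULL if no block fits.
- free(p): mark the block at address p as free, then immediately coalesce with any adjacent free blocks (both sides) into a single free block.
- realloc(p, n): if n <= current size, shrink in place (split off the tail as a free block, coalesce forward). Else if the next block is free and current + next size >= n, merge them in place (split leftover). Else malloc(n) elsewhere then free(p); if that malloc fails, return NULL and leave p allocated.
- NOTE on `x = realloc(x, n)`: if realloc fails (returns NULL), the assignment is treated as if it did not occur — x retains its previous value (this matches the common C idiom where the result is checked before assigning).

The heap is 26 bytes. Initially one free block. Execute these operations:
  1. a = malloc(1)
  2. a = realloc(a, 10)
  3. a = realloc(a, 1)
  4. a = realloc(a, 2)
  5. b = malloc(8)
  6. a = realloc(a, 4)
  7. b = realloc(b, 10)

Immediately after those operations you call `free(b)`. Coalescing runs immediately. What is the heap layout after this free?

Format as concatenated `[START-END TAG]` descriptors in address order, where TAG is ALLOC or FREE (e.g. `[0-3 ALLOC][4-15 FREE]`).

Op 1: a = malloc(1) -> a = 0; heap: [0-0 ALLOC][1-25 FREE]
Op 2: a = realloc(a, 10) -> a = 0; heap: [0-9 ALLOC][10-25 FREE]
Op 3: a = realloc(a, 1) -> a = 0; heap: [0-0 ALLOC][1-25 FREE]
Op 4: a = realloc(a, 2) -> a = 0; heap: [0-1 ALLOC][2-25 FREE]
Op 5: b = malloc(8) -> b = 2; heap: [0-1 ALLOC][2-9 ALLOC][10-25 FREE]
Op 6: a = realloc(a, 4) -> a = 10; heap: [0-1 FREE][2-9 ALLOC][10-13 ALLOC][14-25 FREE]
Op 7: b = realloc(b, 10) -> b = 14; heap: [0-9 FREE][10-13 ALLOC][14-23 ALLOC][24-25 FREE]
free(b): b = 14 -> block [14-23 ALLOC]; mark free, coalesce with adjacent free neighbors -> [0-9 FREE][10-13 ALLOC][14-25 FREE]

Answer: [0-9 FREE][10-13 ALLOC][14-25 FREE]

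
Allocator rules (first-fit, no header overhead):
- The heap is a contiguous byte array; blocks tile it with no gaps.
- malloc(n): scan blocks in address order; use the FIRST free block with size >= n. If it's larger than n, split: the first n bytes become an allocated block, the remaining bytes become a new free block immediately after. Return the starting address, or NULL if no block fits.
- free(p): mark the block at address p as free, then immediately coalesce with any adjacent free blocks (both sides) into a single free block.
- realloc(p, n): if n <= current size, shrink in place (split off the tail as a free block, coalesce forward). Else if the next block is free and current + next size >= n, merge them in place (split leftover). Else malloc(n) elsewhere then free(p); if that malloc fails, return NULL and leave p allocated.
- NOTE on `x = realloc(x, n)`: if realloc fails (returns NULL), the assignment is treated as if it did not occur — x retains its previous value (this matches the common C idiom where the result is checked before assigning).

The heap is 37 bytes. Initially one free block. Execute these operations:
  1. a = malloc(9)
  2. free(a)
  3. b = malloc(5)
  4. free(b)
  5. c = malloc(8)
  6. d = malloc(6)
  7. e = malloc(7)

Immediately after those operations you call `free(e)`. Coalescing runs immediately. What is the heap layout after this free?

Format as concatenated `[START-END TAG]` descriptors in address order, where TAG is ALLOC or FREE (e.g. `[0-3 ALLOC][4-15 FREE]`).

Op 1: a = malloc(9) -> a = 0; heap: [0-8 ALLOC][9-36 FREE]
Op 2: free(a) -> (freed a); heap: [0-36 FREE]
Op 3: b = malloc(5) -> b = 0; heap: [0-4 ALLOC][5-36 FREE]
Op 4: free(b) -> (freed b); heap: [0-36 FREE]
Op 5: c = malloc(8) -> c = 0; heap: [0-7 ALLOC][8-36 FREE]
Op 6: d = malloc(6) -> d = 8; heap: [0-7 ALLOC][8-13 ALLOC][14-36 FREE]
Op 7: e = malloc(7) -> e = 14; heap: [0-7 ALLOC][8-13 ALLOC][14-20 ALLOC][21-36 FREE]
free(e): e = 14 -> block [14-20 ALLOC]; mark free, coalesce with adjacent free neighbors -> [0-7 ALLOC][8-13 ALLOC][14-36 FREE]

Answer: [0-7 ALLOC][8-13 ALLOC][14-36 FREE]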